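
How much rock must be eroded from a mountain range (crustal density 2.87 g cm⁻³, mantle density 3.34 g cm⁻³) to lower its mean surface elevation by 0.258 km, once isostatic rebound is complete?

1.83 km

Net drop Δ = e − u = e − e ρ_c/ρ_m = e (ρ_m − ρ_c)/ρ_m.
e = Δ ρ_m/(ρ_m − ρ_c) = 0.258 km × 3.34/0.47 = 1.83 km.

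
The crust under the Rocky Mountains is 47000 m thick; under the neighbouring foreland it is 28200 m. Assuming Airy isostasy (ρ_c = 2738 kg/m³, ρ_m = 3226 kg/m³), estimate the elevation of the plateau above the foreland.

2840 m

Excess crust Δ = 47000 m − 28200 m = 18800 m, split between elevation h and root r with h + r = Δ.
Airy balance ρ_c h = (ρ_m − ρ_c) r gives r = h ρ_c/(ρ_m − ρ_c), so h (1 + ρ_c/(ρ_m − ρ_c)) = Δ, i.e. h = Δ (ρ_m − ρ_c)/ρ_m.
h = 18800 m × 488/3226 = 2840 m.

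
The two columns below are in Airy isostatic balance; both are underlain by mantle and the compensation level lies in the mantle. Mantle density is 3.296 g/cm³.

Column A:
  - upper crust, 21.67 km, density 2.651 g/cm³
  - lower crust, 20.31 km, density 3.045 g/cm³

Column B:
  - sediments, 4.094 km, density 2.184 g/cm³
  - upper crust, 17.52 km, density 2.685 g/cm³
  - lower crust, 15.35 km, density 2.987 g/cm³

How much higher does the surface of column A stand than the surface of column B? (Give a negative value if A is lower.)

For any compensation level in the mantle, the mantle terms cancel and isostasy reduces to e = (Σt_A − Σt_B) − (Σ(ρt)_A − Σ(ρt)_B) / ρ_m.
Σt_A = 41.98 km; Σt_B = 36.964 km; Σ(ρt)_A = 119.29112; Σ(ρt)_B = 101.832946 (in km·g/cm³).
e = (41.98 − 36.964) − (119.29112 − 101.832946) / 3.296 = −0.281 km.

−0.281 km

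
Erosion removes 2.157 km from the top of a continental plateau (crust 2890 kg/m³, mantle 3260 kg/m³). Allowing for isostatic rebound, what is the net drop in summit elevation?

Rebound u = e ρ_c/ρ_m = 2.157 km × 2890/3260 = 1.912 km.
Net surface drop = e − u = 2.157 km − 1.912 km = e (ρ_m − ρ_c)/ρ_m = 0.245 km.

0.245 km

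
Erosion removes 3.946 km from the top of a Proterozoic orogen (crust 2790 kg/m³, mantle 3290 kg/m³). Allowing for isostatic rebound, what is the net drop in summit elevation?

0.6 km

Rebound u = e ρ_c/ρ_m = 3.946 km × 2790/3290 = 3.346 km.
Net surface drop = e − u = 3.946 km − 3.346 km = e (ρ_m − ρ_c)/ρ_m = 0.6 km.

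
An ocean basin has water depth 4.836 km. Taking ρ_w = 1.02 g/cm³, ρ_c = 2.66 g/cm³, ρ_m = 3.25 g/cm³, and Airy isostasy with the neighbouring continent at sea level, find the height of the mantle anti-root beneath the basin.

By Archimedes' principle applied to the lithosphere: replacing crust with seawater at the top is compensated by replacing crust with mantle at the base: d (ρ_c − ρ_w) = a (ρ_m − ρ_c).
a = d (ρ_c − ρ_w)/(ρ_m − ρ_c) = 4.836 km × 1.64/0.59 = 13.4 km.

13.4 km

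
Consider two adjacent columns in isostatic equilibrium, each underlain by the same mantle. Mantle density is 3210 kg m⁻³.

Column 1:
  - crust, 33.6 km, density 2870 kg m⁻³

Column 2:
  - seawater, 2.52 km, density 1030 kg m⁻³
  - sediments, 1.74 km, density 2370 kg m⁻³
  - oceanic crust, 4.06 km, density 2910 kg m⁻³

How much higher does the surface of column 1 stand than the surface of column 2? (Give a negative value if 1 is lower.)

1.01 km

For any compensation level in the mantle, the mantle terms cancel and isostasy reduces to e = (Σt_1 − Σt_2) − (Σ(ρt)_1 − Σ(ρt)_2) / ρ_m.
Σt_1 = 33.6 km; Σt_2 = 8.32 km; Σ(ρt)_1 = 96432; Σ(ρt)_2 = 18534 (in km·kg m⁻³).
e = (33.6 − 8.32) − (96432 − 18534) / 3210 = 1.01 km.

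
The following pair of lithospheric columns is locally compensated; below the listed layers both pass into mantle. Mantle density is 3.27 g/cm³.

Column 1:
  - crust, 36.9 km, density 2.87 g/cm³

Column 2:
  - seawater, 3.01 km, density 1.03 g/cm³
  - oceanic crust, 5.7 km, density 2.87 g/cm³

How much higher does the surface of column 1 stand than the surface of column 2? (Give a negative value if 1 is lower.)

1.75 km

For any compensation level in the mantle, the mantle terms cancel and isostasy reduces to e = (Σt_1 − Σt_2) − (Σ(ρt)_1 − Σ(ρt)_2) / ρ_m.
Σt_1 = 36.9 km; Σt_2 = 8.71 km; Σ(ρt)_1 = 105.903; Σ(ρt)_2 = 19.4593 (in km·g/cm³).
e = (36.9 − 8.71) − (105.903 − 19.4593) / 3.27 = 1.75 km.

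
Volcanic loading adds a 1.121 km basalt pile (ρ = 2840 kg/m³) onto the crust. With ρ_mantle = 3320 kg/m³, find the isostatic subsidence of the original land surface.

0.959 km

Subaerial loading: s = t ρ_load / ρ_m.
s = 1.121 km × 2840/3320 = 0.959 km.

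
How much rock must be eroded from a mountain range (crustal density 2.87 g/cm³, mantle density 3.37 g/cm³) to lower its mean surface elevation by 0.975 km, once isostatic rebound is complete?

Net drop Δ = e − u = e − e ρ_c/ρ_m = e (ρ_m − ρ_c)/ρ_m.
e = Δ ρ_m/(ρ_m − ρ_c) = 0.975 km × 3.37/0.5 = 6.57 km.

6.57 km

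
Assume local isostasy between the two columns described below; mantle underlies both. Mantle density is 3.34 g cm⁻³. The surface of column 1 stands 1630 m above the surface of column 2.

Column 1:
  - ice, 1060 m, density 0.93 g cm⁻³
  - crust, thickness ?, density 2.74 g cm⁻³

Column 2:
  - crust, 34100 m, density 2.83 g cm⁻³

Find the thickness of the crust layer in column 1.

33800 m

Take the compensation level at the base of the deeper column (depth z_c below the surface of column 1) and equate Σ ρ_i t_i down to z_c; mantle fills any gap and the z_c terms cancel.
Column 1: 1060×0.93 + x×2.74 + (z_c − 1060 − x)×3.34
Column 2: 1630×0 + 34100×2.83 + (z_c − 1630 − 34100)×3.34
The z_c×3.34 term appears on both sides and cancels. Collect the known terms of each column as K = Σ(ρt)_known − 3.34 × (depth of known layers): K_1 = 985.8 − 3.34×1060 = −2554.6; K_2 = 96503 − 3.34×(1630 + 34100) = −22835.2.
Balance: K_1 − x×(3.34 − 2.74) = K_2, so x = (K_1 − K_2)/(3.34 − 2.74) = 20280.6/0.6 = 33800 m.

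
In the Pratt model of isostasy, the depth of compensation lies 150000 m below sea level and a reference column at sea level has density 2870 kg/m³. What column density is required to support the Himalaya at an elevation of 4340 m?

2790 kg/m³

Pratt balance: ρ_ref D = ρ (D + h).
ρ = ρ_ref D/(D + h) = 2870 × 150000 m/(150000 m + 4340 m) = 2790 kg/m³.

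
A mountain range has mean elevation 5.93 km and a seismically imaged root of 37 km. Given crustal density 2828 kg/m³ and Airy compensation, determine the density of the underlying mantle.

3280 kg/m³

Airy balance: ρ_c h = (ρ_m − ρ_c) r → ρ_m = ρ_c (1 + h/r).
ρ_m = 2828 × (1 + 5.93 km/37 km) = 3280 kg/m³.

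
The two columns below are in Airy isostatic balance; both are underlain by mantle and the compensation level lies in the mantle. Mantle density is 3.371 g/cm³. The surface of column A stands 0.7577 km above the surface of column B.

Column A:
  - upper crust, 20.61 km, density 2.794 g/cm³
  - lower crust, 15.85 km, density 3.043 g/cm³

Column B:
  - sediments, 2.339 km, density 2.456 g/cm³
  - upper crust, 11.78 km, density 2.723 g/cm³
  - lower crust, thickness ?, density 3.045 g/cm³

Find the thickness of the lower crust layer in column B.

Take the compensation level at the base of the deeper column (depth z_c below the surface of column A) and equate Σ ρ_i t_i down to z_c; mantle fills any gap and the z_c terms cancel.
Column A: 20.61×2.794 + 15.85×3.043 + (z_c − 36.46)×3.371
Column B: 0.7577×0 + 2.339×2.456 + 11.78×2.723 + x×3.045 + (z_c − 0.7577 − 14.119 − x)×3.371
The z_c×3.371 term appears on both sides and cancels. Collect the known terms of each column as K = Σ(ρt)_known − 3.371 × (depth of known layers): K_A = 105.81589 − 3.371×36.46 = −17.09077; K_B = 37.821524 − 3.371×(0.7577 + 14.119) = −12.3278317.
Balance: K_A = K_B − x×(3.371 − 3.045), so x = (K_B − K_A)/(3.371 − 3.045) = 4.76294/0.326 = 14.6 km.

14.6 km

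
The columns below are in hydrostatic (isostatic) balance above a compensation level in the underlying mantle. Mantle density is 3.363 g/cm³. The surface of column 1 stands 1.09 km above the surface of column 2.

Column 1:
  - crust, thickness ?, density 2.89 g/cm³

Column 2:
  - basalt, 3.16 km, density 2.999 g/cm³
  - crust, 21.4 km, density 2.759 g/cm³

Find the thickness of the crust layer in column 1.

37.5 km

Take the compensation level at the base of the deeper column (depth z_c below the surface of column 1) and equate Σ ρ_i t_i down to z_c; mantle fills any gap and the z_c terms cancel.
Column 1: x×2.89 + (z_c − 0 − x)×3.363
Column 2: 1.09×0 + 3.16×2.999 + 21.4×2.759 + (z_c − 1.09 − 24.56)×3.363
The z_c×3.363 term appears on both sides and cancels. Collect the known terms of each column as K = Σ(ρt)_known − 3.363 × (depth of known layers): K_1 = 0 − 3.363×0 = 0; K_2 = 68.51944 − 3.363×(1.09 + 24.56) = −17.74151.
Balance: K_1 − x×(3.363 − 2.89) = K_2, so x = (K_1 − K_2)/(3.363 − 2.89) = 17.7415/0.473 = 37.5 km.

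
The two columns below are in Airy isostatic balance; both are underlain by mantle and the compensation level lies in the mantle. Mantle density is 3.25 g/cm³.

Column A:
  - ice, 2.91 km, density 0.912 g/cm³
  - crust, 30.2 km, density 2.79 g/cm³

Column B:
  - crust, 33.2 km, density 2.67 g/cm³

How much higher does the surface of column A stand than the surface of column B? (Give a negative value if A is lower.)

0.443 km

For any compensation level in the mantle, the mantle terms cancel and isostasy reduces to e = (Σt_A − Σt_B) − (Σ(ρt)_A − Σ(ρt)_B) / ρ_m.
Σt_A = 33.11 km; Σt_B = 33.2 km; Σ(ρt)_A = 86.91192; Σ(ρt)_B = 88.644 (in km·g/cm³).
e = (33.11 − 33.2) − (86.91192 − 88.644) / 3.25 = 0.443 km.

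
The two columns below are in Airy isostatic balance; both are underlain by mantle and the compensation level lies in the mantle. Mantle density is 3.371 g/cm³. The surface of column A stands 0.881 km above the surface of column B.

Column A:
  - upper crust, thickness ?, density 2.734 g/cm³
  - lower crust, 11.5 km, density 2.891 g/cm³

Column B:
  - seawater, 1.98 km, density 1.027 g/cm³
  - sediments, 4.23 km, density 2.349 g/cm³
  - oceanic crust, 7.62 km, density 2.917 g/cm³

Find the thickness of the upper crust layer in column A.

Take the compensation level at the base of the deeper column (depth z_c below the surface of column A) and equate Σ ρ_i t_i down to z_c; mantle fills any gap and the z_c terms cancel.
Column A: x×2.734 + 11.5×2.891 + (z_c − 11.5 − x)×3.371
Column B: 0.881×0 + 1.98×1.027 + 4.23×2.349 + 7.62×2.917 + (z_c − 0.881 − 13.83)×3.371
The z_c×3.371 term appears on both sides and cancels. Collect the known terms of each column as K = Σ(ρt)_known − 3.371 × (depth of known layers): K_A = 33.2465 − 3.371×11.5 = −5.52; K_B = 34.19727 − 3.371×(0.881 + 13.83) = −15.393511.
Balance: K_A − x×(3.371 − 2.734) = K_B, so x = (K_A − K_B)/(3.371 − 2.734) = 9.87351/0.637 = 15.5 km.

15.5 km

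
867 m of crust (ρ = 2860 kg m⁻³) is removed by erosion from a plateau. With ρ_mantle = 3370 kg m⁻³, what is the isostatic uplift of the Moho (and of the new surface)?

Unloading: uplift u = e ρ_c/ρ_m = 867 m × 2860/3370 = 736 m.

736 m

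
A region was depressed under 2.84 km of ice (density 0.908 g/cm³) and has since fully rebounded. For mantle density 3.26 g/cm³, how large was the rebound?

Removing the load lets mantle flow back in; uplift u satisfies ρ_ice t = ρ_m u.
u = t ρ_ice/ρ_m = 2.84 km × 0.908/3.26 = 0.791 km.

0.791 km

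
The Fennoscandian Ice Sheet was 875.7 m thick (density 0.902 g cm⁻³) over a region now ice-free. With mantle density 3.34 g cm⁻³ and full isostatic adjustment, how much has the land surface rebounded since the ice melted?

236 m

Removing the load lets mantle flow back in; uplift u satisfies ρ_ice t = ρ_m u.
u = t ρ_ice/ρ_m = 875.7 m × 0.902/3.34 = 236 m.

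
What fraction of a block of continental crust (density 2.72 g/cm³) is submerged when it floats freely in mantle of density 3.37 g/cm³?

Submerged fraction = ρ_obj/ρ_fluid = 2.72/3.37 = 0.807.

0.807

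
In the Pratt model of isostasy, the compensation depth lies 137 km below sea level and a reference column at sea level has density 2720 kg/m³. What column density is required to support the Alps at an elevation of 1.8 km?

Pratt balance: ρ_ref D = ρ (D + h).
ρ = ρ_ref D/(D + h) = 2720 × 137 km/(137 km + 1.8 km) = 2680 kg/m³.

2680 kg/m³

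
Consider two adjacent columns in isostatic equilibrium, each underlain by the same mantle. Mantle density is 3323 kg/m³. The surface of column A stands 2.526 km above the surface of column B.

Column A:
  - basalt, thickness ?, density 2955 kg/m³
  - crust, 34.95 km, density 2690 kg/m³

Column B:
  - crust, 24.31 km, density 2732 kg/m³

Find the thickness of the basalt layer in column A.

Take the compensation level at the base of the deeper column (depth z_c below the surface of column A) and equate Σ ρ_i t_i down to z_c; mantle fills any gap and the z_c terms cancel.
Column A: x×2955 + 34.95×2690 + (z_c − 34.95 − x)×3323
Column B: 2.526×0 + 24.31×2732 + (z_c − 2.526 − 24.31)×3323
The z_c×3323 term appears on both sides and cancels. Collect the known terms of each column as K = Σ(ρt)_known − 3323 × (depth of known layers): K_A = 94015.5 − 3323×34.95 = −22123.35; K_B = 66414.92 − 3323×(2.526 + 24.31) = −22761.108.
Balance: K_A − x×(3323 − 2955) = K_B, so x = (K_A − K_B)/(3323 − 2955) = 637.758/368 = 1.73 km.

1.73 km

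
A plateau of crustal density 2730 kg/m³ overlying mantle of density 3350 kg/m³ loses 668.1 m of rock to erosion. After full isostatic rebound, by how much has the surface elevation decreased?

Rebound u = e ρ_c/ρ_m = 668.1 m × 2730/3350 = 544.5 m.
Net surface drop = e − u = 668.1 m − 544.5 m = e (ρ_m − ρ_c)/ρ_m = 124 m.

124 m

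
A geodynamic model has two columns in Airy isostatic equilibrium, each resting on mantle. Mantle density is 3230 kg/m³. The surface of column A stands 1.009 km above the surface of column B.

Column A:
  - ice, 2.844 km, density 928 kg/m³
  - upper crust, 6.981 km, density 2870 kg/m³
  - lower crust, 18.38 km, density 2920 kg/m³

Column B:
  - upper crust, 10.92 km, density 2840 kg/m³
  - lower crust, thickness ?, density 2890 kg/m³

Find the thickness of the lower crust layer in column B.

21.3 km

Take the compensation level at the base of the deeper column (depth z_c below the surface of column A) and equate Σ ρ_i t_i down to z_c; mantle fills any gap and the z_c terms cancel.
Column A: 2.844×928 + 6.981×2870 + 18.38×2920 + (z_c − 28.205)×3230
Column B: 1.009×0 + 10.92×2840 + x×2890 + (z_c − 1.009 − 10.92 − x)×3230
The z_c×3230 term appears on both sides and cancels. Collect the known terms of each column as K = Σ(ρt)_known − 3230 × (depth of known layers): K_A = 76344.302 − 3230×28.205 = −14757.848; K_B = 31012.8 − 3230×(1.009 + 10.92) = −7517.87.
Balance: K_A = K_B − x×(3230 − 2890), so x = (K_B − K_A)/(3230 − 2890) = 7239.98/340 = 21.3 km.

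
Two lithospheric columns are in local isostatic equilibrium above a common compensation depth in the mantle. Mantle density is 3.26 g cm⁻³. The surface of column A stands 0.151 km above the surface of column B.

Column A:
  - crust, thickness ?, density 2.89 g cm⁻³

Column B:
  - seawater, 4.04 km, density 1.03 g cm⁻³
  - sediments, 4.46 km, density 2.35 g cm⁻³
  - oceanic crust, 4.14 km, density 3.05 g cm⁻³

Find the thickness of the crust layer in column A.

Take the compensation level at the base of the deeper column (depth z_c below the surface of column A) and equate Σ ρ_i t_i down to z_c; mantle fills any gap and the z_c terms cancel.
Column A: x×2.89 + (z_c − 0 − x)×3.26
Column B: 0.151×0 + 4.04×1.03 + 4.46×2.35 + 4.14×3.05 + (z_c − 0.151 − 12.64)×3.26
The z_c×3.26 term appears on both sides and cancels. Collect the known terms of each column as K = Σ(ρt)_known − 3.26 × (depth of known layers): K_A = 0 − 3.26×0 = 0; K_B = 27.2692 − 3.26×(0.151 + 12.64) = −14.42946.
Balance: K_A − x×(3.26 − 2.89) = K_B, so x = (K_A − K_B)/(3.26 − 2.89) = 14.4295/0.37 = 39 km.

39 km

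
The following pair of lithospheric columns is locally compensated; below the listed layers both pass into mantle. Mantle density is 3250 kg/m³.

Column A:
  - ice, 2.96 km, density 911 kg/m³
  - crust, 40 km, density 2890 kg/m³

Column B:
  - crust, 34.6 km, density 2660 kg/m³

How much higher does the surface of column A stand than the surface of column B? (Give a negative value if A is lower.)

For any compensation level in the mantle, the mantle terms cancel and isostasy reduces to e = (Σt_A − Σt_B) − (Σ(ρt)_A − Σ(ρt)_B) / ρ_m.
Σt_A = 42.96 km; Σt_B = 34.6 km; Σ(ρt)_A = 118296.56; Σ(ρt)_B = 92036 (in km·kg/m³).
e = (42.96 − 34.6) − (118296.56 − 92036) / 3250 = 0.28 km.

0.28 km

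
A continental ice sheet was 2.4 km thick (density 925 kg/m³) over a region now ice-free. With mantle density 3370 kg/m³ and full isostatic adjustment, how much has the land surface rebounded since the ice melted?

Removing the load lets mantle flow back in; uplift u satisfies ρ_ice t = ρ_m u.
u = t ρ_ice/ρ_m = 2.4 km × 925/3370 = 0.659 km.

0.659 km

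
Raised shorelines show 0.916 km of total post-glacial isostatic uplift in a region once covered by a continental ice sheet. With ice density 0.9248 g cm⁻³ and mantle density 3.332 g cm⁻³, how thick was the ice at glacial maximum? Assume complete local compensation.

3.3 km

u = t ρ_ice/ρ_m → t = u ρ_m/ρ_ice = 0.916 km × 3.332/0.9248 = 3.3 km.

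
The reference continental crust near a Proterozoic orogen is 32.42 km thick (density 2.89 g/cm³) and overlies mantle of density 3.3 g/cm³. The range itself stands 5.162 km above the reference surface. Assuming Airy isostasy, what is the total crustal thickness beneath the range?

74 km

Root depth r = h ρ_c / (ρ_m − ρ_c) = 5.162 km × 2.89 / 0.41 = 36.39 km.
Total thickness = T + h + r = 32.42 km + 5.162 km + 36.39 km = 74 km.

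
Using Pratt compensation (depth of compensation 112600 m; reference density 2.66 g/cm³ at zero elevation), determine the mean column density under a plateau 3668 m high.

2.58 g/cm³

Pratt balance: ρ_ref D = ρ (D + h).
ρ = ρ_ref D/(D + h) = 2.66 × 112600 m/(112600 m + 3668 m) = 2.58 g/cm³.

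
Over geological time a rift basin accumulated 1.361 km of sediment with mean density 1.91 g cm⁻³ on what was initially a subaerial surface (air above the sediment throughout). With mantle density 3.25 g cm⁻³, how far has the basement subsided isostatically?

0.8 km

Subaerial load: s = t ρ_sed / ρ_m = 1.361 km × 1.91/3.25 = 0.8 km.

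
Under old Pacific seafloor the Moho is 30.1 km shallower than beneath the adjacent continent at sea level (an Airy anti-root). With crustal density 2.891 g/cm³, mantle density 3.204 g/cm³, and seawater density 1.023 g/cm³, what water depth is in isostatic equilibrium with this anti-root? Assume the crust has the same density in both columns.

5.04 km

Replacing a thickness d of crust by seawater at the top must be balanced by replacing crust with mantle at the base: d (ρ_c − ρ_w) = a (ρ_m − ρ_c).
d = a (ρ_m − ρ_c)/(ρ_c − ρ_w) = 30.1 km × 0.313/1.868 = 5.04 km.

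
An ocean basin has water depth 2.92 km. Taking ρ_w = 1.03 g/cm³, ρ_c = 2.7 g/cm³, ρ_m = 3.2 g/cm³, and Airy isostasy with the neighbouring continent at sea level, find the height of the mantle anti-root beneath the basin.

9.75 km

Isostatic balance requires: replacing crust with seawater at the top is compensated by replacing crust with mantle at the base: d (ρ_c − ρ_w) = a (ρ_m − ρ_c).
a = d (ρ_c − ρ_w)/(ρ_m − ρ_c) = 2.92 km × 1.67/0.5 = 9.75 km.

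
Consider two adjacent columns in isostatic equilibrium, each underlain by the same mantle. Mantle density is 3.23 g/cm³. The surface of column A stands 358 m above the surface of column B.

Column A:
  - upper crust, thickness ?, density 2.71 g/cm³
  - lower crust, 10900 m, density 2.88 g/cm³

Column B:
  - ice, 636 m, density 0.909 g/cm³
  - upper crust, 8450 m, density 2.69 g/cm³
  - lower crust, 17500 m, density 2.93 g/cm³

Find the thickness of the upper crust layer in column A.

Take the compensation level at the base of the deeper column (depth z_c below the surface of column A) and equate Σ ρ_i t_i down to z_c; mantle fills any gap and the z_c terms cancel.
Column A: x×2.71 + 10900×2.88 + (z_c − 10900 − x)×3.23
Column B: 358×0 + 636×0.909 + 8450×2.69 + 17500×2.93 + (z_c − 358 − 26586)×3.23
The z_c×3.23 term appears on both sides and cancels. Collect the known terms of each column as K = Σ(ρt)_known − 3.23 × (depth of known layers): K_A = 31392 − 3.23×10900 = −3815; K_B = 74583.624 − 3.23×(358 + 26586) = −12445.496.
Balance: K_A − x×(3.23 − 2.71) = K_B, so x = (K_A − K_B)/(3.23 − 2.71) = 8630.5/0.52 = 16600 m.

16600 m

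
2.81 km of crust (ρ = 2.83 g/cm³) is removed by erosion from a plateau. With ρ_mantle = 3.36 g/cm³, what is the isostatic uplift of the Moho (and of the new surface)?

Unloading: uplift u = e ρ_c/ρ_m = 2.81 km × 2.83/3.36 = 2.37 km.

2.37 km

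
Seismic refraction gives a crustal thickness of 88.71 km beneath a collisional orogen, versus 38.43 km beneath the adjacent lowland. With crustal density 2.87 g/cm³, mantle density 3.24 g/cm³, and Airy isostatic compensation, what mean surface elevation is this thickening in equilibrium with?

Excess crust Δ = 88.71 km − 38.43 km = 50.28 km, split between elevation h and root r with h + r = Δ.
Airy balance ρ_c h = (ρ_m − ρ_c) r gives r = h ρ_c/(ρ_m − ρ_c), so h (1 + ρ_c/(ρ_m − ρ_c)) = Δ, i.e. h = Δ (ρ_m − ρ_c)/ρ_m.
h = 50.28 km × 0.37/3.24 = 5.74 km.

5.74 km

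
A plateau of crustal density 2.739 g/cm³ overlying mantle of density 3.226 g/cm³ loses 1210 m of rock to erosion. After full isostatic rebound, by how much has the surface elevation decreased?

183 m

Rebound u = e ρ_c/ρ_m = 1210 m × 2.739/3.226 = 1027 m.
Net surface drop = e − u = 1210 m − 1027 m = e (ρ_m − ρ_c)/ρ_m = 183 m.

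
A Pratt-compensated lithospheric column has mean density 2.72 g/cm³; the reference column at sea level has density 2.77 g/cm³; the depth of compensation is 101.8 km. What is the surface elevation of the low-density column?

ρ_ref D = ρ (D + h) → h = D (ρ_ref − ρ)/ρ.
h = 101.8 km × (2.77 − 2.72)/2.72 = 1.87 km.

1.87 km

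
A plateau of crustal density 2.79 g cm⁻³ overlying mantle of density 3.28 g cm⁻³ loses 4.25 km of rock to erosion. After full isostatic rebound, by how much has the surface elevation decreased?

0.635 km

Rebound u = e ρ_c/ρ_m = 4.25 km × 2.79/3.28 = 3.615 km.
Net surface drop = e − u = 4.25 km − 3.615 km = e (ρ_m − ρ_c)/ρ_m = 0.635 km.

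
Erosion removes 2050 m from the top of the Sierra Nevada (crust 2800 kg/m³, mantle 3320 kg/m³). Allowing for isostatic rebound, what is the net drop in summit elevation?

Rebound u = e ρ_c/ρ_m = 2050 m × 2800/3320 = 1729 m.
Net surface drop = e − u = 2050 m − 1729 m = e (ρ_m − ρ_c)/ρ_m = 321 m.

321 m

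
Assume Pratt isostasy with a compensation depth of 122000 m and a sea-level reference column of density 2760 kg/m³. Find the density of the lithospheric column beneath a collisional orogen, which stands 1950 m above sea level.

2720 kg/m³

Pratt balance: ρ_ref D = ρ (D + h).
ρ = ρ_ref D/(D + h) = 2760 × 122000 m/(122000 m + 1950 m) = 2720 kg/m³.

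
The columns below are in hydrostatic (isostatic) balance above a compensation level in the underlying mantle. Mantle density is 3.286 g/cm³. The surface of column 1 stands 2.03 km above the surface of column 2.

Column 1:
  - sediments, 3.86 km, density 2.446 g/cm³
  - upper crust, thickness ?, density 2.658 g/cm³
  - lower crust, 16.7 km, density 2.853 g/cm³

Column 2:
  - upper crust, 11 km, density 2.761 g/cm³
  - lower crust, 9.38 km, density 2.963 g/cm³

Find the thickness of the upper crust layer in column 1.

Take the compensation level at the base of the deeper column (depth z_c below the surface of column 1) and equate Σ ρ_i t_i down to z_c; mantle fills any gap and the z_c terms cancel.
Column 1: 3.86×2.446 + x×2.658 + 16.7×2.853 + (z_c − 20.56 − x)×3.286
Column 2: 2.03×0 + 11×2.761 + 9.38×2.963 + (z_c − 2.03 − 20.38)×3.286
The z_c×3.286 term appears on both sides and cancels. Collect the known terms of each column as K = Σ(ρt)_known − 3.286 × (depth of known layers): K_1 = 57.08666 − 3.286×20.56 = −10.4735; K_2 = 58.16394 − 3.286×(2.03 + 20.38) = −15.47532.
Balance: K_1 − x×(3.286 − 2.658) = K_2, so x = (K_1 − K_2)/(3.286 − 2.658) = 5.00182/0.628 = 7.96 km.

7.96 km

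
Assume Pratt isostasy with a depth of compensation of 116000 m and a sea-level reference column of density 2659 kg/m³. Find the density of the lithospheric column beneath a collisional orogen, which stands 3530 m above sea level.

Pratt balance: ρ_ref D = ρ (D + h).
ρ = ρ_ref D/(D + h) = 2659 × 116000 m/(116000 m + 3530 m) = 2580 kg/m³.

2580 kg/m³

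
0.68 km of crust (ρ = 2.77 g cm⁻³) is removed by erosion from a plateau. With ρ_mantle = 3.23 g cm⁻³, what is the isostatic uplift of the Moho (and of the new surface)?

0.583 km

Unloading: uplift u = e ρ_c/ρ_m = 0.68 km × 2.77/3.23 = 0.583 km.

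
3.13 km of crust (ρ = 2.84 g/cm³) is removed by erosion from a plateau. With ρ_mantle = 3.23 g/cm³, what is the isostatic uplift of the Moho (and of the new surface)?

2.75 km

Unloading: uplift u = e ρ_c/ρ_m = 3.13 km × 2.84/3.23 = 2.75 km.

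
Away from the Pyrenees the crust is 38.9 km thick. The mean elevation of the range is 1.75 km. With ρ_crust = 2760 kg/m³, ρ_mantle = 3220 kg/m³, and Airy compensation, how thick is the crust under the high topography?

51.1 km

Root depth r = h ρ_c / (ρ_m − ρ_c) = 1.75 km × 2760 / 460 = 10.5 km.
Total thickness = T + h + r = 38.9 km + 1.75 km + 10.5 km = 51.1 km.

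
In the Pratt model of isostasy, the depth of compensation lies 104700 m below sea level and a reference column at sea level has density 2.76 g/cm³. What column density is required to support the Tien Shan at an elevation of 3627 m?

Pratt balance: ρ_ref D = ρ (D + h).
ρ = ρ_ref D/(D + h) = 2.76 × 104700 m/(104700 m + 3627 m) = 2.67 g/cm³.

2.67 g/cm³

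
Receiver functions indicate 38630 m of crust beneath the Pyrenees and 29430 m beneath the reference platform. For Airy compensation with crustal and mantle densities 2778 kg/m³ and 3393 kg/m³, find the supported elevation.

1670 m

Excess crust Δ = 38630 m − 29430 m = 9200 m, split between elevation h and root r with h + r = Δ.
Airy balance ρ_c h = (ρ_m − ρ_c) r gives r = h ρ_c/(ρ_m − ρ_c), so h (1 + ρ_c/(ρ_m − ρ_c)) = Δ, i.e. h = Δ (ρ_m − ρ_c)/ρ_m.
h = 9200 m × 615/3393 = 1670 m.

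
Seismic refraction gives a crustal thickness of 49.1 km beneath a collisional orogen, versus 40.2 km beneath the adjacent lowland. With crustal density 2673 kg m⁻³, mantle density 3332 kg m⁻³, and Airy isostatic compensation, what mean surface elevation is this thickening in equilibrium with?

1.76 km

Excess crust Δ = 49.1 km − 40.2 km = 8.9 km, split between elevation h and root r with h + r = Δ.
Airy balance ρ_c h = (ρ_m − ρ_c) r gives r = h ρ_c/(ρ_m − ρ_c), so h (1 + ρ_c/(ρ_m − ρ_c)) = Δ, i.e. h = Δ (ρ_m − ρ_c)/ρ_m.
h = 8.9 km × 659/3332 = 1.76 km.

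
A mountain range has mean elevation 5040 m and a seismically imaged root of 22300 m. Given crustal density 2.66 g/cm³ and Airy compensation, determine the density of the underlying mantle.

3.26 g/cm³

Airy balance: ρ_c h = (ρ_m − ρ_c) r → ρ_m = ρ_c (1 + h/r).
ρ_m = 2.66 × (1 + 5040 m/22300 m) = 3.26 g/cm³.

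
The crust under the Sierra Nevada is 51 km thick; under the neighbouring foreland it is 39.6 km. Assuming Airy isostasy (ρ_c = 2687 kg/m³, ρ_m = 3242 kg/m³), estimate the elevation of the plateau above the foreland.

1.95 km

Excess crust Δ = 51 km − 39.6 km = 11.4 km, split between elevation h and root r with h + r = Δ.
Airy balance ρ_c h = (ρ_m − ρ_c) r gives r = h ρ_c/(ρ_m − ρ_c), so h (1 + ρ_c/(ρ_m − ρ_c)) = Δ, i.e. h = Δ (ρ_m − ρ_c)/ρ_m.
h = 11.4 km × 555/3242 = 1.95 km.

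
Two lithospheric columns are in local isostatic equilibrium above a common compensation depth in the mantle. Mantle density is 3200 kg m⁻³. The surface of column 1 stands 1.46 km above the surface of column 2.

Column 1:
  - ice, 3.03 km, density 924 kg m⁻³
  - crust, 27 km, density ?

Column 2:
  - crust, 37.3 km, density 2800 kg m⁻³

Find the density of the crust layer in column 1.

Take the compensation level at the base of the deeper column (depth z_c below the surface of column 1) and equate Σ ρ_i t_i down to z_c; mantle fills any gap and the z_c terms cancel.
Column 1: 3.03×924 + 27×ρ + (z_c − 30.03)×3200
Column 2: 1.46×0 + 37.3×2800 + (z_c − 1.46 − 37.3)×3200
The z_c×3200 term appears on both sides and cancels. Collect the known terms of each column as K = Σ(ρt)_known − 3200 × (depth of known layers): K_1 = 2799.72 − 3200×30.03 = −93296.28; K_2 = 104440 − 3200×(1.46 + 37.3) = −19592.
Balance: K_1 + 27×ρ = K_2, so ρ = (K_2 − K_1)/27 = 73704.3/27 = 2730 kg m⁻³.

2730 kg m⁻³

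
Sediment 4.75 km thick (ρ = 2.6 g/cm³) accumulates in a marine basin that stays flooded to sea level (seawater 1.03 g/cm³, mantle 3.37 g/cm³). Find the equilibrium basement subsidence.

3.19 km

Submarine loading: the sediment displaces seawater, and the subsidence is in turn flooded, so s (ρ_m − ρ_w) = t (ρ_sed − ρ_w).
s = 4.75 km × (2.6 − 1.03) / (3.37 − 1.03) = 3.19 km.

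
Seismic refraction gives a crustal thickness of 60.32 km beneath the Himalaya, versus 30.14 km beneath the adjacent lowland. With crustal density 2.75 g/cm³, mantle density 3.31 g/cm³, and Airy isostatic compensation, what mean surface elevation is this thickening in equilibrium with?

5.11 km

Excess crust Δ = 60.32 km − 30.14 km = 30.18 km, split between elevation h and root r with h + r = Δ.
Airy balance ρ_c h = (ρ_m − ρ_c) r gives r = h ρ_c/(ρ_m − ρ_c), so h (1 + ρ_c/(ρ_m − ρ_c)) = Δ, i.e. h = Δ (ρ_m − ρ_c)/ρ_m.
h = 30.18 km × 0.56/3.31 = 5.11 km.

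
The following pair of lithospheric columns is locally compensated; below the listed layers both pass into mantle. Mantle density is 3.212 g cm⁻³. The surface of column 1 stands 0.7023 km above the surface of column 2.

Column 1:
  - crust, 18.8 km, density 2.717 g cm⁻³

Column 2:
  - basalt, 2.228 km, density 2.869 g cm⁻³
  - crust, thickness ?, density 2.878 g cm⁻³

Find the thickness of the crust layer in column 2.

18.8 km

Take the compensation level at the base of the deeper column (depth z_c below the surface of column 1) and equate Σ ρ_i t_i down to z_c; mantle fills any gap and the z_c terms cancel.
Column 1: 18.8×2.717 + (z_c − 18.8)×3.212
Column 2: 0.7023×0 + 2.228×2.869 + x×2.878 + (z_c − 0.7023 − 2.228 − x)×3.212
The z_c×3.212 term appears on both sides and cancels. Collect the known terms of each column as K = Σ(ρt)_known − 3.212 × (depth of known layers): K_1 = 51.0796 − 3.212×18.8 = −9.306; K_2 = 6.392132 − 3.212×(0.7023 + 2.228) = −3.0199916.
Balance: K_1 = K_2 − x×(3.212 − 2.878), so x = (K_2 − K_1)/(3.212 − 2.878) = 6.28601/0.334 = 18.8 km.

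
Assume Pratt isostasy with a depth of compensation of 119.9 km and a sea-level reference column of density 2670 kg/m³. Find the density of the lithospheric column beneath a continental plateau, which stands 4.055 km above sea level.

2580 kg/m³

Pratt balance: ρ_ref D = ρ (D + h).
ρ = ρ_ref D/(D + h) = 2670 × 119.9 km/(119.9 km + 4.055 km) = 2580 kg/m³.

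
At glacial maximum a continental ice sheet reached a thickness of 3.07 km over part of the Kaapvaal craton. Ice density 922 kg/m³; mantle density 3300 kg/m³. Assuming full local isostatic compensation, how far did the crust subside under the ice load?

For local isostatic compensation: the ice load ρ_ice t is balanced by mantle displaced below, ρ_m s.
s = t ρ_ice / ρ_m = 3.07 km × 922/3300 = 0.858 km.

0.858 km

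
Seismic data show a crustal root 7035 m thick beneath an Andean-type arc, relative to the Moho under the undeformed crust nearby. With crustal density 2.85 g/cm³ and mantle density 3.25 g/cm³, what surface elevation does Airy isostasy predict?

987 m

In Airy isostatic equilibrium: ρ_c h = (ρ_m − ρ_c) r.
h = r (ρ_m − ρ_c) / ρ_c = 7035 m × (3.25 − 2.85) / 2.85 = 987 m.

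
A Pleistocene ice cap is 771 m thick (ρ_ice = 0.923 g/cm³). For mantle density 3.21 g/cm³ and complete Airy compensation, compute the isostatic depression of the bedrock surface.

222 m

For local isostatic compensation: the ice load ρ_ice t is balanced by mantle displaced below, ρ_m s.
s = t ρ_ice / ρ_m = 771 m × 0.923/3.21 = 222 m.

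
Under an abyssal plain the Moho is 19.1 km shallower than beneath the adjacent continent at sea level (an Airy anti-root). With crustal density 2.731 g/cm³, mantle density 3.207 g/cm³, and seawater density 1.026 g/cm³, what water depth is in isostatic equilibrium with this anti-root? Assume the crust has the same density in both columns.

Replacing a thickness d of crust by seawater at the top must be balanced by replacing crust with mantle at the base: d (ρ_c − ρ_w) = a (ρ_m − ρ_c).
d = a (ρ_m − ρ_c)/(ρ_c − ρ_w) = 19.1 km × 0.476/1.705 = 5.33 km.

5.33 km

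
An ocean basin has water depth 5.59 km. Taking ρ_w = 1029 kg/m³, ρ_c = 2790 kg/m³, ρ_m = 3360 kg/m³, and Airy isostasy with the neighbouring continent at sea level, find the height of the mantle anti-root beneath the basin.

17.3 km

Equating mass per unit area of the two columns: replacing crust with seawater at the top is compensated by replacing crust with mantle at the base: d (ρ_c − ρ_w) = a (ρ_m − ρ_c).
a = d (ρ_c − ρ_w)/(ρ_m − ρ_c) = 5.59 km × 1761/570 = 17.3 km.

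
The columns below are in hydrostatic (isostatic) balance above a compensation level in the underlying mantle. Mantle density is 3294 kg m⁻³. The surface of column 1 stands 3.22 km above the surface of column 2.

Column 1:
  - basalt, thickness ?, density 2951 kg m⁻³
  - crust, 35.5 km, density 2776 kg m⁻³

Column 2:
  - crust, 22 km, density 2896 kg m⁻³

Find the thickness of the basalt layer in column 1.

2.84 km

Take the compensation level at the base of the deeper column (depth z_c below the surface of column 1) and equate Σ ρ_i t_i down to z_c; mantle fills any gap and the z_c terms cancel.
Column 1: x×2951 + 35.5×2776 + (z_c − 35.5 − x)×3294
Column 2: 3.22×0 + 22×2896 + (z_c − 3.22 − 22)×3294
The z_c×3294 term appears on both sides and cancels. Collect the known terms of each column as K = Σ(ρt)_known − 3294 × (depth of known layers): K_1 = 98548 − 3294×35.5 = −18389; K_2 = 63712 − 3294×(3.22 + 22) = −19362.68.
Balance: K_1 − x×(3294 − 2951) = K_2, so x = (K_1 − K_2)/(3294 − 2951) = 973.68/343 = 2.84 km.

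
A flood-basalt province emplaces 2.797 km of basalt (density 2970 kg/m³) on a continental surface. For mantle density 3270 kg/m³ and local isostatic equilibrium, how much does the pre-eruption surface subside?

Subaerial loading: s = t ρ_load / ρ_m.
s = 2.797 km × 2970/3270 = 2.54 km.

2.54 km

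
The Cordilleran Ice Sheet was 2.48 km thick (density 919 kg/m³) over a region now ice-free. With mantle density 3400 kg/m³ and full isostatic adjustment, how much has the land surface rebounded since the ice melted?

0.67 km

Removing the load lets mantle flow back in; uplift u satisfies ρ_ice t = ρ_m u.
u = t ρ_ice/ρ_m = 2.48 km × 919/3400 = 0.67 km.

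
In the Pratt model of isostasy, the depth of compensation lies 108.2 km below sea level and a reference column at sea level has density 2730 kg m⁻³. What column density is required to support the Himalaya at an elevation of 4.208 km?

Pratt balance: ρ_ref D = ρ (D + h).
ρ = ρ_ref D/(D + h) = 2730 × 108.2 km/(108.2 km + 4.208 km) = 2630 kg m⁻³.

2630 kg m⁻³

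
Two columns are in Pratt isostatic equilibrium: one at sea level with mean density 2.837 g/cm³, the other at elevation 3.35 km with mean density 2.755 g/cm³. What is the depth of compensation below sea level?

113 km

ρ_ref D = ρ (D + h) → D (ρ_ref − ρ) = ρ h.
D = ρ h/(ρ_ref − ρ) = 2.755 × 3.35 km/(2.837 − 2.755) = 113 km.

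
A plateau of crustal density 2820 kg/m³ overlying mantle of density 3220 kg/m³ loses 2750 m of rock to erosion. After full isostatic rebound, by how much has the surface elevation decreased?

Rebound u = e ρ_c/ρ_m = 2750 m × 2820/3220 = 2408 m.
Net surface drop = e − u = 2750 m − 2408 m = e (ρ_m − ρ_c)/ρ_m = 342 m.

342 m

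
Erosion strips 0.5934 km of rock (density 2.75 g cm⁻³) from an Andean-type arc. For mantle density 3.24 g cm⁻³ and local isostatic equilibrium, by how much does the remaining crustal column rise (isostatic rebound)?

0.504 km

Unloading: uplift u = e ρ_c/ρ_m = 0.5934 km × 2.75/3.24 = 0.504 km.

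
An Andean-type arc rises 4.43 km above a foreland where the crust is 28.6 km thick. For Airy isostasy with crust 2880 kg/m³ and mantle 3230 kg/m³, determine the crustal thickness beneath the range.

Root depth r = h ρ_c / (ρ_m − ρ_c) = 4.43 km × 2880 / 350 = 36.45 km.
Total thickness = T + h + r = 28.6 km + 4.43 km + 36.45 km = 69.5 km.

69.5 km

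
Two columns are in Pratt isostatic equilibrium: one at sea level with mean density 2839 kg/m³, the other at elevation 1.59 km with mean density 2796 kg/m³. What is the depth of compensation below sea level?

103 km

ρ_ref D = ρ (D + h) → D (ρ_ref − ρ) = ρ h.
D = ρ h/(ρ_ref − ρ) = 2796 × 1.59 km/(2839 − 2796) = 103 km.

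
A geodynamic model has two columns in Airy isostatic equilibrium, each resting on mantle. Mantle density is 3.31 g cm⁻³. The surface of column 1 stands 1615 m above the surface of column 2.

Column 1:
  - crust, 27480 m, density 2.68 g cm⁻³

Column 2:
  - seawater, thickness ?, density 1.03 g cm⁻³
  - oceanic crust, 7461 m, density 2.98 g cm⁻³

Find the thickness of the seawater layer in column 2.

4170 m

Take the compensation level at the base of the deeper column (depth z_c below the surface of column 1) and equate Σ ρ_i t_i down to z_c; mantle fills any gap and the z_c terms cancel.
Column 1: 27480×2.68 + (z_c − 27480)×3.31
Column 2: 1615×0 + x×1.03 + 7461×2.98 + (z_c − 1615 − 7461 − x)×3.31
The z_c×3.31 term appears on both sides and cancels. Collect the known terms of each column as K = Σ(ρt)_known − 3.31 × (depth of known layers): K_1 = 73646.4 − 3.31×27480 = −17312.4; K_2 = 22233.78 − 3.31×(1615 + 7461) = −7807.78.
Balance: K_1 = K_2 − x×(3.31 − 1.03), so x = (K_2 − K_1)/(3.31 − 1.03) = 9504.62/2.28 = 4170 m.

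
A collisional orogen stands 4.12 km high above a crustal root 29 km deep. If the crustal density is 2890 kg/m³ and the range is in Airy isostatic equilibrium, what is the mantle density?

Airy balance: ρ_c h = (ρ_m − ρ_c) r → ρ_m = ρ_c (1 + h/r).
ρ_m = 2890 × (1 + 4.12 km/29 km) = 3300 kg/m³.

3300 kg/m³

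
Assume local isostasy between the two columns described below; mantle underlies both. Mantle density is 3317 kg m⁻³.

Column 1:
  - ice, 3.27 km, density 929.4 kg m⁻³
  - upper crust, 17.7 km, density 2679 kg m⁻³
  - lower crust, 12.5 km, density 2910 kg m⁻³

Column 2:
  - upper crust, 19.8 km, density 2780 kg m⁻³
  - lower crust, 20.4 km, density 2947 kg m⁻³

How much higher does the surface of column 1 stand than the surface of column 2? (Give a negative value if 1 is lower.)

1.81 km

For any compensation level in the mantle, the mantle terms cancel and isostasy reduces to e = (Σt_1 − Σt_2) − (Σ(ρt)_1 − Σ(ρt)_2) / ρ_m.
Σt_1 = 33.47 km; Σt_2 = 40.2 km; Σ(ρt)_1 = 86832.438; Σ(ρt)_2 = 115162.8 (in km·kg m⁻³).
e = (33.47 − 40.2) − (86832.438 − 115162.8) / 3317 = 1.81 km.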